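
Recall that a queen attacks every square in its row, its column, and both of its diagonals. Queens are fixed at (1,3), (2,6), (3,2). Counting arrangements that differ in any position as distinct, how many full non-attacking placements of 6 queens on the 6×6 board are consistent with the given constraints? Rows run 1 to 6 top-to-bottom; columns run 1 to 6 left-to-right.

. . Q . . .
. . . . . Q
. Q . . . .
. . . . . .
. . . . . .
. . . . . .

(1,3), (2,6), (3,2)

1

Branch on row 4: col 5 → 1.
Sum: 1 = 1.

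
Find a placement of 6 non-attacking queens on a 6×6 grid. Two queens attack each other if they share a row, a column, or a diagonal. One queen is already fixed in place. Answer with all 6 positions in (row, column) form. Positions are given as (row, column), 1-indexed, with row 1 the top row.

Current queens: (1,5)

(1,5) (2,3) (3,1) (4,6) (5,4) (6,2)

Row 2: attacked by (1,5)→{4,5,6}. Safe: 1, 2, 3. Place at column 3.
Row 3: attacked by (1,5)→{3,5}; (2,3)→{2,3,4}. Safe: 1, 6. Place at column 1.
Row 4: attacked by (1,5)→{2,5}; (2,3)→{1,3,5}; (3,1)→{1,2}. Safe: 4, 6. Place at column 6.
Row 5: attacked by (1,5)→{1,5}; (2,3)→{3,6}; (3,1)→{1,3}; (4,6)→{5,6}. Safe: 2, 4. Place at column 4.
Row 6: attacked by (1,5)→{5}; (2,3)→{3}; (3,1)→{1,4}; (4,6)→{4,6}; (5,4)→{3,4,5}. Safe: 2. Place at column 2.
Columns [5, 3, 1, 6, 4, 2], r−c [-4, -1, 2, -2, 1, 4], r+c [6, 5, 4, 10, 9, 8] are all distinct, so no two queens attack.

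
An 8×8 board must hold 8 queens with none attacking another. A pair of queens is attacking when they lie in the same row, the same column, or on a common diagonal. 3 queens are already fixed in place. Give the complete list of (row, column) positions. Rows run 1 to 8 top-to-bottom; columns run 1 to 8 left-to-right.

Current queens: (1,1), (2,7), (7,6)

Row 3: attacked by (1,1)→{1,3}; (2,7)→{6,7,8}; (7,6)→{2,6}. Safe: 4, 5. Place at column 5.
Row 4: attacked by (1,1)→{1,4}; (2,7)→{5,7}; (3,5)→{4,5,6}; (7,6)→{3,6}. Safe: 2, 8. Place at column 8.
Row 5: attacked by (1,1)→{1,5}; (2,7)→{4,7}; (3,5)→{3,5,7}; (4,8)→{7,8}; (7,6)→{4,6,8}. Safe: 2. Place at column 2.
Row 6: attacked by (1,1)→{1,6}; (2,7)→{3,7}; (3,5)→{2,5,8}; (4,8)→{6,8}; (5,2)→{1,2,3}; (7,6)→{5,6,7}. Safe: 4. Place at column 4.
Row 8: attacked by (1,1)→{1,8}; (2,7)→{1,7}; (3,5)→{5}; (4,8)→{4,8}; (5,2)→{2,5}; (6,4)→{2,4,6}; (7,6)→{5,6,7}. Safe: 3. Place at column 3.
Columns [1, 7, 5, 8, 2, 4, 6, 3], r−c [0, -5, -2, -4, 3, 2, 1, 5], r+c [2, 9, 8, 12, 7, 10, 13, 11] are all distinct, so no two queens attack.

(1,1) (2,7) (3,5) (4,8) (5,2) (6,4) (7,6) (8,3)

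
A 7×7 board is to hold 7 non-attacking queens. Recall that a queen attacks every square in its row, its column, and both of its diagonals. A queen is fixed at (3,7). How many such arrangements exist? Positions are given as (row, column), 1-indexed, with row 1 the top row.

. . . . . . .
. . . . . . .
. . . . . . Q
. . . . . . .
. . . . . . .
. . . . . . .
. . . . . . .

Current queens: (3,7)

6

Branch on row 1: col 1 → 1; col 2 → 1; col 3 → 1; col 4 → 1; col 6 → 2.
Sum: 1 + 1 + 1 + 1 + 2 = 6.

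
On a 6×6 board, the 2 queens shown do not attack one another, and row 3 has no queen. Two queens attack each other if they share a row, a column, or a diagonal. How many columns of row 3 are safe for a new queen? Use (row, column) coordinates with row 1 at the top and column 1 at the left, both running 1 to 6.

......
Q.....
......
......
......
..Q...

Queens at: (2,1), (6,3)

(2,1) attacks row 3 at column 1 and diagonals 2.
(6,3) attacks row 3 at column 3 and diagonals 6.
Attacked columns: {1, 2, 3, 6}. Safe: {4, 5}.

2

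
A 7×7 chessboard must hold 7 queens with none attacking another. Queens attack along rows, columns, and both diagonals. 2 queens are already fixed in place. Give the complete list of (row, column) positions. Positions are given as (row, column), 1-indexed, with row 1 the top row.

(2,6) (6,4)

Row 1: attacked by (2,6)→{5,6,7}; (6,4)→{4}. Safe: 1, 2, 3. Place at column 3.
Row 3: attacked by (1,3)→{1,3,5}; (2,6)→{5,6,7}; (6,4)→{1,4,7}. Safe: 2. Place at column 2.
Row 4: attacked by (1,3)→{3,6}; (2,6)→{4,6}; (3,2)→{1,2,3}; (6,4)→{2,4,6}. Safe: 5, 7. Place at column 5.
Row 5: attacked by (1,3)→{3,7}; (2,6)→{3,6}; (3,2)→{2,4}; (4,5)→{4,5,6}; (6,4)→{3,4,5}. Safe: 1. Place at column 1.
Row 7: attacked by (1,3)→{3}; (2,6)→{1,6}; (3,2)→{2,6}; (4,5)→{2,5}; (5,1)→{1,3}; (6,4)→{3,4,5}. Safe: 7. Place at column 7.
Columns [3, 6, 2, 5, 1, 4, 7], r−c [-2, -4, 1, -1, 4, 2, 0], r+c [4, 8, 5, 9, 6, 10, 14] are all distinct, so no two queens attack.

(1,3) (2,6) (3,2) (4,5) (5,1) (6,4) (7,7)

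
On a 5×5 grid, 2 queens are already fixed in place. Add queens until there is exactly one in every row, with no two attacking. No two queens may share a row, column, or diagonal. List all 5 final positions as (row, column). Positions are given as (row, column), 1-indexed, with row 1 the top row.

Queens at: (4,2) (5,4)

Row 1: attacked by (4,2)→{2,5}; (5,4)→{4}. Safe: 1, 3. Place at column 1.
Row 2: attacked by (1,1)→{1,2}; (4,2)→{2,4}; (5,4)→{1,4}. Safe: 3, 5. Place at column 3.
Row 3: attacked by (1,1)→{1,3}; (2,3)→{2,3,4}; (4,2)→{1,2,3}; (5,4)→{2,4}. Safe: 5. Place at column 5.
Columns [1, 3, 5, 2, 4], r−c [0, -1, -2, 2, 1], r+c [2, 5, 8, 6, 9] are all distinct, so no two queens attack.

(1,1) (2,3) (3,5) (4,2) (5,4)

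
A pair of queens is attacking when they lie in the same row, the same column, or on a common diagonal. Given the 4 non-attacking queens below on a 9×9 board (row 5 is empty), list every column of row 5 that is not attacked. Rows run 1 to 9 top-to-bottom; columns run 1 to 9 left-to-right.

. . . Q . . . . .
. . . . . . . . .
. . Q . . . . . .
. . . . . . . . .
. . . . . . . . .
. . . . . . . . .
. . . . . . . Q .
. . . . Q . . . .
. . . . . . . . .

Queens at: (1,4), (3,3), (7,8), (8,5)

(1,4) attacks row 5 at column 4 and diagonals 8.
(3,3) attacks row 5 at column 3 and diagonals 1, 5.
(7,8) attacks row 5 at column 8 and diagonals 6.
(8,5) attacks row 5 at column 5 and diagonals 2, 8.
Attacked columns: {1, 2, 3, 4, 5, 6, 8}. Safe: {7, 9}.

columns 7, 9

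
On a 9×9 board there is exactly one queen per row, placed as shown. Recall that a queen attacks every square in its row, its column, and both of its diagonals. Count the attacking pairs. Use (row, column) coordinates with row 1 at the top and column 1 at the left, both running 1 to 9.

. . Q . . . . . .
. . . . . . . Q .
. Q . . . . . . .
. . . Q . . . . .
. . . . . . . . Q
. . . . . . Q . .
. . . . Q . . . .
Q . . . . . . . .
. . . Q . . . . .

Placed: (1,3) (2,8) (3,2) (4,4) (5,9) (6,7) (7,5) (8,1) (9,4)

Same column: (4,4)–(9,4) (column 4).
Same diagonal: (6,7)–(9,4) (|6−9| = |7−4| = 3).
Total attacking pairs: 2.

2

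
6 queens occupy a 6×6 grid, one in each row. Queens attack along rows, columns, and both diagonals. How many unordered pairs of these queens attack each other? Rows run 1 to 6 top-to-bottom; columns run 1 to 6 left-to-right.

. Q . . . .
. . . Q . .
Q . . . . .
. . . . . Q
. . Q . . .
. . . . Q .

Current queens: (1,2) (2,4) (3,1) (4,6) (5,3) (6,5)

Same diagonal: (2,4)–(4,6) (|2−4| = |4−6| = 2); (3,1)–(5,3) (|3−5| = |1−3| = 2).
Total attacking pairs: 2.

2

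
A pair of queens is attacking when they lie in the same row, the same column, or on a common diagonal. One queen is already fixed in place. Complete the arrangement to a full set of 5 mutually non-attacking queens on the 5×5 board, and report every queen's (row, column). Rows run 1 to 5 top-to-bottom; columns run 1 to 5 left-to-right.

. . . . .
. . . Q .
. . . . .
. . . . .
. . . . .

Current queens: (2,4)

(1,1) (2,4) (3,2) (4,5) (5,3)

Row 1: attacked by (2,4)→{3,4,5}. Safe: 1, 2. Place at column 1.
Row 3: attacked by (1,1)→{1,3}; (2,4)→{3,4,5}. Safe: 2. Place at column 2.
Row 4: attacked by (1,1)→{1,4}; (2,4)→{2,4}; (3,2)→{1,2,3}. Safe: 5. Place at column 5.
Row 5: attacked by (1,1)→{1,5}; (2,4)→{1,4}; (3,2)→{2,4}; (4,5)→{4,5}. Safe: 3. Place at column 3.
Columns [1, 4, 2, 5, 3], r−c [0, -2, 1, -1, 2], r+c [2, 6, 5, 9, 8] are all distinct, so no two queens attack.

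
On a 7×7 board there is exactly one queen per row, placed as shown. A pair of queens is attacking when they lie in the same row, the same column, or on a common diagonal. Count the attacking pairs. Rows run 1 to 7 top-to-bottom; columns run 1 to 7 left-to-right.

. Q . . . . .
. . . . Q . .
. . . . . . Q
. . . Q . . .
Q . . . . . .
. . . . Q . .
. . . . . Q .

2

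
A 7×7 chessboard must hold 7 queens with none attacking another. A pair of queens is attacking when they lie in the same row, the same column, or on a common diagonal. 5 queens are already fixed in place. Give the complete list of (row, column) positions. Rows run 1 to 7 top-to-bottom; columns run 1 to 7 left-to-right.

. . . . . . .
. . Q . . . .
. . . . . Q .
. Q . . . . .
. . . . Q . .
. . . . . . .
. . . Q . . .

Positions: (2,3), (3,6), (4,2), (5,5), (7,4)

(1,7) (2,3) (3,6) (4,2) (5,5) (6,1) (7,4)

Row 1: attacked by (2,3)→{2,3,4}; (3,6)→{4,6}; (4,2)→{2,5}; (5,5)→{1,5}; (7,4)→{4}. Safe: 7. Place at column 7.
Row 6: attacked by (1,7)→{2,7}; (2,3)→{3,7}; (3,6)→{3,6}; (4,2)→{2,4}; (5,5)→{4,5,6}; (7,4)→{3,4,5}. Safe: 1. Place at column 1.
Columns [7, 3, 6, 2, 5, 1, 4], r−c [-6, -1, -3, 2, 0, 5, 3], r+c [8, 5, 9, 6, 10, 7, 11] are all distinct, so no two queens attack.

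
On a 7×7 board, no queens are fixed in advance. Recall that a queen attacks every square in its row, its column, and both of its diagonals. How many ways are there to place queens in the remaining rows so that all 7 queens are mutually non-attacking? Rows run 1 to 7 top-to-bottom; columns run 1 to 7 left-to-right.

Branch on row 1: col 1 → 4; col 2 → 7; col 3 → 6; col 4 → 6; col 5 → 6; col 6 → 7; col 7 → 4.
Sum: 4 + 7 + 6 + 6 + 6 + 7 + 4 = 40.
(This is the classic 7-queens count.)

40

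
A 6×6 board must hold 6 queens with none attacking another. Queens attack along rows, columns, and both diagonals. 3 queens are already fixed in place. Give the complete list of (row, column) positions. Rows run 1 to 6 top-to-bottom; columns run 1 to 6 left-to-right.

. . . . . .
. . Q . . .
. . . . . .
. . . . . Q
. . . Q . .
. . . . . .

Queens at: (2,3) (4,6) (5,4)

Row 1: attacked by (2,3)→{2,3,4}; (4,6)→{3,6}; (5,4)→{4}. Safe: 1, 5. Place at column 5.
Row 3: attacked by (1,5)→{3,5}; (2,3)→{2,3,4}; (4,6)→{5,6}; (5,4)→{2,4,6}. Safe: 1. Place at column 1.
Row 6: attacked by (1,5)→{5}; (2,3)→{3}; (3,1)→{1,4}; (4,6)→{4,6}; (5,4)→{3,4,5}. Safe: 2. Place at column 2.
Columns [5, 3, 1, 6, 4, 2], r−c [-4, -1, 2, -2, 1, 4], r+c [6, 5, 4, 10, 9, 8] are all distinct, so no two queens attack.

(1,5) (2,3) (3,1) (4,6) (5,4) (6,2)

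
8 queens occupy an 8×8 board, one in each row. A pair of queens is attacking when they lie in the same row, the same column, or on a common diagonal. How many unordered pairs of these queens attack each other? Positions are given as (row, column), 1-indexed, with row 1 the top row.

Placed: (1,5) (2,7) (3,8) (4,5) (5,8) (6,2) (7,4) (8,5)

9

Same column: (1,5)–(4,5) (column 5); (1,5)–(8,5) (column 5); (3,8)–(5,8) (column 8); (4,5)–(8,5) (column 5).
Same diagonal: (2,7)–(3,8) (|2−3| = |7−8| = 1); (2,7)–(4,5) (|2−4| = |7−5| = 2); (3,8)–(7,4) (|3−7| = |8−4| = 4); (5,8)–(8,5) (|5−8| = |8−5| = 3); (7,4)–(8,5) (|7−8| = |4−5| = 1).
Total attacking pairs: 9.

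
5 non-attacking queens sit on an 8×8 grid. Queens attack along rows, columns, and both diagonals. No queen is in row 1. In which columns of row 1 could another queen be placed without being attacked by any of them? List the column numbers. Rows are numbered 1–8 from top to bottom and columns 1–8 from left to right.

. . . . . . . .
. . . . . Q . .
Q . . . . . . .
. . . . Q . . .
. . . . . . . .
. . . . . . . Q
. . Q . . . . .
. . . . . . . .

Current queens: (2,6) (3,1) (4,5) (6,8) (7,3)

columns 4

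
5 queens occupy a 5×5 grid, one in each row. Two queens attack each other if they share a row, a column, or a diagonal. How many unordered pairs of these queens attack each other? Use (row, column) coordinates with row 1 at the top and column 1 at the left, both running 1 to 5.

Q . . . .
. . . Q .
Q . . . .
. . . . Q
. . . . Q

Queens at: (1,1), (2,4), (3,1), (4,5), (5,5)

3

Same column: (1,1)–(3,1) (column 1); (4,5)–(5,5) (column 5).
Same diagonal: (1,1)–(5,5) (|1−5| = |1−5| = 4).
Total attacking pairs: 3.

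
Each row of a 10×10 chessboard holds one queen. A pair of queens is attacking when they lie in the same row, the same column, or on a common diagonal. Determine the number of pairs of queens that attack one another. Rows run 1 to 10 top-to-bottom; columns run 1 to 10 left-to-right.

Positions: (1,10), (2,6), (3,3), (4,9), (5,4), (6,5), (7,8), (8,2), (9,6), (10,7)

5

Same column: (2,6)–(9,6) (column 6).
Same diagonal: (1,10)–(6,5) (|1−6| = |10−5| = 5); (5,4)–(6,5) (|5−6| = |4−5| = 1); (7,8)–(9,6) (|7−9| = |8−6| = 2); (9,6)–(10,7) (|9−10| = |6−7| = 1).
Total attacking pairs: 5.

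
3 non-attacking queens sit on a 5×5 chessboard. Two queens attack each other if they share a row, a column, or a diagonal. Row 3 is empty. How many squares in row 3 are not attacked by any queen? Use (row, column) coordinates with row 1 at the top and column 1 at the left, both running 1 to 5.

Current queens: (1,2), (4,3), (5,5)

(1,2) attacks row 3 at column 2 and diagonals 4.
(4,3) attacks row 3 at column 3 and diagonals 2, 4.
(5,5) attacks row 3 at column 5 and diagonals 3.
Attacked columns: {2, 3, 4, 5}. Safe: {1}.

1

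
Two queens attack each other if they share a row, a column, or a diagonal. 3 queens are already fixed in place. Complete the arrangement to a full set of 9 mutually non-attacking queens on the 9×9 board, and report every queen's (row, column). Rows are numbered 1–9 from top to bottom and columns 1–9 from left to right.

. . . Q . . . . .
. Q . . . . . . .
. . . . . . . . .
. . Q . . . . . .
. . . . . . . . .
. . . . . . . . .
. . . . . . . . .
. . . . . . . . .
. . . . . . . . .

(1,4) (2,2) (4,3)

(1,4) (2,2) (3,9) (4,3) (5,6) (6,8) (7,1) (8,5) (9,7)

Row 3: attacked by (1,4)→{2,4,6}; (2,2)→{1,2,3}; (4,3)→{2,3,4}. Safe: 5, 7, 8, 9. Place at column 9.
Row 5: attacked by (1,4)→{4,8}; (2,2)→{2,5}; (3,9)→{7,9}; (4,3)→{2,3,4}. Safe: 1, 6. Place at column 6.
Row 6: attacked by (1,4)→{4,9}; (2,2)→{2,6}; (3,9)→{6,9}; (4,3)→{1,3,5}; (5,6)→{5,6,7}. Safe: 8. Place at column 8.
Row 7: attacked by (1,4)→{4}; (2,2)→{2,7}; (3,9)→{5,9}; (4,3)→{3,6}; (5,6)→{4,6,8}; (6,8)→{7,8,9}. Safe: 1. Place at column 1.
Row 8: attacked by (1,4)→{4}; (2,2)→{2,8}; (3,9)→{4,9}; (4,3)→{3,7}; (5,6)→{3,6,9}; (6,8)→{6,8}; (7,1)→{1,2}. Safe: 5. Place at column 5.
Row 9: attacked by (1,4)→{4}; (2,2)→{2,9}; (3,9)→{3,9}; (4,3)→{3,8}; (5,6)→{2,6}; (6,8)→{5,8}; (7,1)→{1,3}; (8,5)→{4,5,6}. Safe: 7. Place at column 7.
Columns [4, 2, 9, 3, 6, 8, 1, 5, 7], r−c [-3, 0, -6, 1, -1, -2, 6, 3, 2], r+c [5, 4, 12, 7, 11, 14, 8, 13, 16] are all distinct, so no two queens attack.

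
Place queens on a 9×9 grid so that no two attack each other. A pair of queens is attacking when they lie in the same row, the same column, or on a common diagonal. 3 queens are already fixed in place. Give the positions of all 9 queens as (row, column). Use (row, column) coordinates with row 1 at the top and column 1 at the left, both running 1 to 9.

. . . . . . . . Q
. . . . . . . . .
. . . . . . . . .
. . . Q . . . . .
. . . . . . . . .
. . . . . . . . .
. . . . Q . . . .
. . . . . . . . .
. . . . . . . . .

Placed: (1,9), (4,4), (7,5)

(1,9) (2,3) (3,6) (4,4) (5,1) (6,8) (7,5) (8,7) (9,2)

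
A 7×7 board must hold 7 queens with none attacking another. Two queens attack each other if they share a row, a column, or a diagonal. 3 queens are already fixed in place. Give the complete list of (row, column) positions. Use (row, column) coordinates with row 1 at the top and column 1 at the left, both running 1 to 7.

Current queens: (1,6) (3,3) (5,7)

Row 2: attacked by (1,6)→{5,6,7}; (3,3)→{2,3,4}; (5,7)→{4,7}. Safe: 1. Place at column 1.
Row 4: attacked by (1,6)→{3,6}; (2,1)→{1,3}; (3,3)→{2,3,4}; (5,7)→{6,7}. Safe: 5. Place at column 5.
Row 6: attacked by (1,6)→{1,6}; (2,1)→{1,5}; (3,3)→{3,6}; (4,5)→{3,5,7}; (5,7)→{6,7}. Safe: 2, 4. Place at column 2.
Row 7: attacked by (1,6)→{6}; (2,1)→{1,6}; (3,3)→{3,7}; (4,5)→{2,5}; (5,7)→{5,7}; (6,2)→{1,2,3}. Safe: 4. Place at column 4.
Columns [6, 1, 3, 5, 7, 2, 4], r−c [-5, 1, 0, -1, -2, 4, 3], r+c [7, 3, 6, 9, 12, 8, 11] are all distinct, so no two queens attack.

(1,6) (2,1) (3,3) (4,5) (5,7) (6,2) (7,4)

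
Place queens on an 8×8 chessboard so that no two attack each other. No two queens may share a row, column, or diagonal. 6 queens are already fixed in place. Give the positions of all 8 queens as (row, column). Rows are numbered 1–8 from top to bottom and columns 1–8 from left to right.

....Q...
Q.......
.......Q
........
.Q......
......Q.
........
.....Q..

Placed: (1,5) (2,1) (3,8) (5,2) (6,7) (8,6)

(1,5) (2,1) (3,8) (4,4) (5,2) (6,7) (7,3) (8,6)

Row 4: attacked by (1,5)→{2,5,8}; (2,1)→{1,3}; (3,8)→{7,8}; (5,2)→{1,2,3}; (6,7)→{5,7}; (8,6)→{2,6}. Safe: 4. Place at column 4.
Row 7: attacked by (1,5)→{5}; (2,1)→{1,6}; (3,8)→{4,8}; (4,4)→{1,4,7}; (5,2)→{2,4}; (6,7)→{6,7,8}; (8,6)→{5,6,7}. Safe: 3. Place at column 3.
Columns [5, 1, 8, 4, 2, 7, 3, 6], r−c [-4, 1, -5, 0, 3, -1, 4, 2], r+c [6, 3, 11, 8, 7, 13, 10, 14] are all distinct, so no two queens attack.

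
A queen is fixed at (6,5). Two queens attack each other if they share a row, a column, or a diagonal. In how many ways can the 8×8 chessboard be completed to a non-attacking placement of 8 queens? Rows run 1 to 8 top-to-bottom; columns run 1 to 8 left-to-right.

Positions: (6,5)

Branch on row 1: col 1 → 0; col 2 → 2; col 3 → 2; col 4 → 1; col 6 → 3; col 7 → 2; col 8 → 2.
Sum: 0 + 2 + 2 + 1 + 3 + 2 + 2 = 12.

12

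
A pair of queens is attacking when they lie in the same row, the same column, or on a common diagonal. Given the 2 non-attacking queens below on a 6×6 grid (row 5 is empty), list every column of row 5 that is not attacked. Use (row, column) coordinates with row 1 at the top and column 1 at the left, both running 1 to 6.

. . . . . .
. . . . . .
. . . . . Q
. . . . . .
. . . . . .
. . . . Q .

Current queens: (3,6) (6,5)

(3,6) attacks row 5 at column 6 and diagonals 4.
(6,5) attacks row 5 at column 5 and diagonals 4, 6.
Attacked columns: {4, 5, 6}. Safe: {1, 2, 3}.

columns 1, 2, 3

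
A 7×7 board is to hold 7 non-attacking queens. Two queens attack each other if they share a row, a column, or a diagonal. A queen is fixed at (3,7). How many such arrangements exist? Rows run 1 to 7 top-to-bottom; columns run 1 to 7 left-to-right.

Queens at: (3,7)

Branch on row 1: col 1 → 1; col 2 → 1; col 3 → 1; col 4 → 1; col 6 → 2.
Sum: 1 + 1 + 1 + 1 + 2 = 6.

6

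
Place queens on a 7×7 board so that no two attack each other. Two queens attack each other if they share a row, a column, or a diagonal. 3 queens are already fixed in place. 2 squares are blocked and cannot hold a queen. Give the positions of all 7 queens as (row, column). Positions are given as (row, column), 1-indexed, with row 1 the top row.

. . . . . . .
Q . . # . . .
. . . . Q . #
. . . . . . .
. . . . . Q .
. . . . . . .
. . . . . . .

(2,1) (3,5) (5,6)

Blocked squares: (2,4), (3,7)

Row 1: attacked by (2,1)→{1,2}; (3,5)→{3,5,7}; (5,6)→{2,6}. Safe: 4. Place at column 4.
Row 4: attacked by (1,4)→{1,4,7}; (2,1)→{1,3}; (3,5)→{4,5,6}; (5,6)→{5,6,7}. Safe: 2. Place at column 2.
Row 6: attacked by (1,4)→{4}; (2,1)→{1,5}; (3,5)→{2,5}; (4,2)→{2,4}; (5,6)→{5,6,7}. Safe: 3. Place at column 3.
Row 7: attacked by (1,4)→{4}; (2,1)→{1,6}; (3,5)→{1,5}; (4,2)→{2,5}; (5,6)→{4,6}; (6,3)→{2,3,4}. Safe: 7. Place at column 7.
Columns [4, 1, 5, 2, 6, 3, 7], r−c [-3, 1, -2, 2, -1, 3, 0], r+c [5, 3, 8, 6, 11, 9, 14] are all distinct, so no two queens attack.

(1,4) (2,1) (3,5) (4,2) (5,6) (6,3) (7,7)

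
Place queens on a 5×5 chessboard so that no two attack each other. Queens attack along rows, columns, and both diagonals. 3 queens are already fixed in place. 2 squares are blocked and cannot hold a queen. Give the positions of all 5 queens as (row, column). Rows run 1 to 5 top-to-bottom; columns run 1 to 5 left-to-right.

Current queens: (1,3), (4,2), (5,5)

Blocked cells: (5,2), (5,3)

(1,3) (2,1) (3,4) (4,2) (5,5)

Row 2: attacked by (1,3)→{2,3,4}; (4,2)→{2,4}; (5,5)→{2,5}. Safe: 1. Place at column 1.
Row 3: attacked by (1,3)→{1,3,5}; (2,1)→{1,2}; (4,2)→{1,2,3}; (5,5)→{3,5}. Safe: 4. Place at column 4.
Columns [3, 1, 4, 2, 5], r−c [-2, 1, -1, 2, 0], r+c [4, 3, 7, 6, 10] are all distinct, so no two queens attack.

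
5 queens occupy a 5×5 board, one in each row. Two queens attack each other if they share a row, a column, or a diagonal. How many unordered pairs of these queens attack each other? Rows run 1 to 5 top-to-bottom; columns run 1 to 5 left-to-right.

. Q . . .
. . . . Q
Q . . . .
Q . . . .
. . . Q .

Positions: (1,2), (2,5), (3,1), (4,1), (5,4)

Same column: (3,1)–(4,1) (column 1).
Total attacking pairs: 1.

1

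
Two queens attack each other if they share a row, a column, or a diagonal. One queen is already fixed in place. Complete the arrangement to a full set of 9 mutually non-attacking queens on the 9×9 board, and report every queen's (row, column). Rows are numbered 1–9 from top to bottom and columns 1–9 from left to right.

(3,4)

(1,3) (2,9) (3,4) (4,8) (5,5) (6,2) (7,6) (8,1) (9,7)

Row 1: attacked by (3,4)→{2,4,6}. Safe: 1, 3, 5, 7, 8, 9. Place at column 3.
Row 2: attacked by (1,3)→{2,3,4}; (3,4)→{3,4,5}. Safe: 1, 6, 7, 8, 9. Place at column 9.
Row 4: attacked by (1,3)→{3,6}; (2,9)→{7,9}; (3,4)→{3,4,5}. Safe: 1, 2, 8. Place at column 8.
Row 5: attacked by (1,3)→{3,7}; (2,9)→{6,9}; (3,4)→{2,4,6}; (4,8)→{7,8,9}. Safe: 1, 5. Place at column 5.
Row 6: attacked by (1,3)→{3,8}; (2,9)→{5,9}; (3,4)→{1,4,7}; (4,8)→{6,8}; (5,5)→{4,5,6}. Safe: 2. Place at column 2.
Row 7: attacked by (1,3)→{3,9}; (2,9)→{4,9}; (3,4)→{4,8}; (4,8)→{5,8}; (5,5)→{3,5,7}; (6,2)→{1,2,3}. Safe: 6. Place at column 6.
Row 8: attacked by (1,3)→{3}; (2,9)→{3,9}; (3,4)→{4,9}; (4,8)→{4,8}; (5,5)→{2,5,8}; (6,2)→{2,4}; (7,6)→{5,6,7}. Safe: 1. Place at column 1.
Row 9: attacked by (1,3)→{3}; (2,9)→{2,9}; (3,4)→{4}; (4,8)→{3,8}; (5,5)→{1,5,9}; (6,2)→{2,5}; (7,6)→{4,6,8}; (8,1)→{1,2}. Safe: 7. Place at column 7.
Columns [3, 9, 4, 8, 5, 2, 6, 1, 7], r−c [-2, -7, -1, -4, 0, 4, 1, 7, 2], r+c [4, 11, 7, 12, 10, 8, 13, 9, 16] are all distinct, so no two queens attack.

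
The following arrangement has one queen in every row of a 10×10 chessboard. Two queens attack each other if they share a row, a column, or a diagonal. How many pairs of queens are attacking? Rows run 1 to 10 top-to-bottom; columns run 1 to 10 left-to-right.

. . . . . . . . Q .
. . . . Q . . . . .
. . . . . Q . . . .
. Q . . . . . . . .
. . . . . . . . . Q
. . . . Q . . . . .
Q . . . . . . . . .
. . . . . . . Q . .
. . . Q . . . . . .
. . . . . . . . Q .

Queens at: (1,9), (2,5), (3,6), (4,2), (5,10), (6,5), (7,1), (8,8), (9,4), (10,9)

4

Same column: (1,9)–(10,9) (column 9); (2,5)–(6,5) (column 5).
Same diagonal: (2,5)–(3,6) (|2−3| = |5−6| = 1); (6,5)–(10,9) (|6−10| = |5−9| = 4).
Total attacking pairs: 4.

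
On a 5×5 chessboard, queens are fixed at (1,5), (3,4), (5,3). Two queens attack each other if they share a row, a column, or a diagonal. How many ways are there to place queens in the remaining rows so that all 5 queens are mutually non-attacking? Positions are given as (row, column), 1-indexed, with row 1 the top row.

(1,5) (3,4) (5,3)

Branch on row 2: col 1 → 0; col 2 → 1.
Sum: 0 + 1 = 1.

1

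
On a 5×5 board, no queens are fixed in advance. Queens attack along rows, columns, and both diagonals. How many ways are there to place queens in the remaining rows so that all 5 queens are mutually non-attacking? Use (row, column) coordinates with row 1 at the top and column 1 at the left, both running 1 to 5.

Branch on row 1: col 1 → 2; col 2 → 2; col 3 → 2; col 4 → 2; col 5 → 2.
Sum: 2 + 2 + 2 + 2 + 2 = 10.
(This is the classic 5-queens count.)

10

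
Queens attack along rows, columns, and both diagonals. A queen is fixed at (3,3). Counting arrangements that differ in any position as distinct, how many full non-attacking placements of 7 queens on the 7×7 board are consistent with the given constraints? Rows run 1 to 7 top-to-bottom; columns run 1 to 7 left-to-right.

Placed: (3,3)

6

Branch on row 1: col 2 → 2; col 4 → 2; col 6 → 1; col 7 → 1.
Sum: 2 + 2 + 1 + 1 = 6.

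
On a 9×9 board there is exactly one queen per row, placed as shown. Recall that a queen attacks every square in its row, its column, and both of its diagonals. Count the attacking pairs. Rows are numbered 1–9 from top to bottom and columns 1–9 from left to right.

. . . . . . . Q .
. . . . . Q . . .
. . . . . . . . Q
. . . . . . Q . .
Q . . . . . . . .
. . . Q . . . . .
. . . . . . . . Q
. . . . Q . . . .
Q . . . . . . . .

Same column: (3,9)–(7,9) (column 9); (5,1)–(9,1) (column 1).
Same diagonal: (6,4)–(9,1) (|6−9| = |4−1| = 3).
Total attacking pairs: 3.

3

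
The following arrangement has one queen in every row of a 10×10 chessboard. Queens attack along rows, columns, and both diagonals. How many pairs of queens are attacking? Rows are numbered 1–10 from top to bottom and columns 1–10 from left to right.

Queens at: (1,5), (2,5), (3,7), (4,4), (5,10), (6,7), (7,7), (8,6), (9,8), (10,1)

7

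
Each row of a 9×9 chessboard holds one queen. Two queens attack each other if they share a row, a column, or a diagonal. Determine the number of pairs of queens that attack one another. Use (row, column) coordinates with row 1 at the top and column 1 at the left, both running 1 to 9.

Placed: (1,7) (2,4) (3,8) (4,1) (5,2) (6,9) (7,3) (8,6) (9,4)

2

Same column: (2,4)–(9,4) (column 4).
Same diagonal: (4,1)–(5,2) (|4−5| = |1−2| = 1).
Total attacking pairs: 2.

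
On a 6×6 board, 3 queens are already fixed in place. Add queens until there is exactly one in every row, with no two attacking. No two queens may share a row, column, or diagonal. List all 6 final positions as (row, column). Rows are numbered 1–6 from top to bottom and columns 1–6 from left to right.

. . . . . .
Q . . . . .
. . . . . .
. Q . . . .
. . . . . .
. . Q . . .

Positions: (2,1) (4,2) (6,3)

Row 1: attacked by (2,1)→{1,2}; (4,2)→{2,5}; (6,3)→{3}. Safe: 4, 6. Place at column 4.
Row 3: attacked by (1,4)→{2,4,6}; (2,1)→{1,2}; (4,2)→{1,2,3}; (6,3)→{3,6}. Safe: 5. Place at column 5.
Row 5: attacked by (1,4)→{4}; (2,1)→{1,4}; (3,5)→{3,5}; (4,2)→{1,2,3}; (6,3)→{2,3,4}. Safe: 6. Place at column 6.
Columns [4, 1, 5, 2, 6, 3], r−c [-3, 1, -2, 2, -1, 3], r+c [5, 3, 8, 6, 11, 9] are all distinct, so no two queens attack.

(1,4) (2,1) (3,5) (4,2) (5,6) (6,3)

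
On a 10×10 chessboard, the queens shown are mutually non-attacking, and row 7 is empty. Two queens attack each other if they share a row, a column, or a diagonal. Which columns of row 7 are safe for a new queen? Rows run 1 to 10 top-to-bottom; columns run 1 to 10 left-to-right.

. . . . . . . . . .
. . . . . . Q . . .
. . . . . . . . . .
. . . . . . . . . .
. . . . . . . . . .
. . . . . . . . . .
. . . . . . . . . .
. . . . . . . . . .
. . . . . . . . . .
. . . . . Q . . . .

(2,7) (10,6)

columns 1, 4, 5, 8, 10

(2,7) attacks row 7 at column 7 and diagonals 2.
(10,6) attacks row 7 at column 6 and diagonals 3, 9.
Attacked columns: {2, 3, 6, 7, 9}. Safe: {1, 4, 5, 8, 10}.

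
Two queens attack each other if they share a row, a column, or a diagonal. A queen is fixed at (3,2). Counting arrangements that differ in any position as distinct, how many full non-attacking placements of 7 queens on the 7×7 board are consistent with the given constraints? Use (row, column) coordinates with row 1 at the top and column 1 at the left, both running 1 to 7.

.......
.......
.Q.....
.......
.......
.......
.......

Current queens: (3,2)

Branch on row 1: col 1 → 1; col 3 → 2; col 5 → 2; col 6 → 1; col 7 → 0.
Sum: 1 + 2 + 2 + 1 + 0 = 6.

6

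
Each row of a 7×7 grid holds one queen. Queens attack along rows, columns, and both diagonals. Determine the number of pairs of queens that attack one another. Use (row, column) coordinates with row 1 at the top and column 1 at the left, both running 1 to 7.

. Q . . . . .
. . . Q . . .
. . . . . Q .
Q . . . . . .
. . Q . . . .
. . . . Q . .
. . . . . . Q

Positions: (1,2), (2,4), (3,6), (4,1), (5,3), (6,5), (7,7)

All columns are distinct and no two queens satisfy |Δrow| = |Δcol|, so no pair attacks.

0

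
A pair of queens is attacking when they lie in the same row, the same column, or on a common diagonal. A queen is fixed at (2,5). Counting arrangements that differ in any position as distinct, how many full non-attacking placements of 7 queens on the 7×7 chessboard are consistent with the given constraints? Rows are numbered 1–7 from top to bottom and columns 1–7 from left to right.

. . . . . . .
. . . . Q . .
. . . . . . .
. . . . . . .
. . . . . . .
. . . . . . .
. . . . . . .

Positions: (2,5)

6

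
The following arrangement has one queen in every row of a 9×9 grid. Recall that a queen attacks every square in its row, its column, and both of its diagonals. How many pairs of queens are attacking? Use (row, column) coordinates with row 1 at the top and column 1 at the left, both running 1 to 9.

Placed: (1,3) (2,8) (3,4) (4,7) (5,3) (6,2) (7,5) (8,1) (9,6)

3

Same column: (1,3)–(5,3) (column 3).
Same diagonal: (5,3)–(6,2) (|5−6| = |3−2| = 1); (5,3)–(7,5) (|5−7| = |3−5| = 2).
Total attacking pairs: 3.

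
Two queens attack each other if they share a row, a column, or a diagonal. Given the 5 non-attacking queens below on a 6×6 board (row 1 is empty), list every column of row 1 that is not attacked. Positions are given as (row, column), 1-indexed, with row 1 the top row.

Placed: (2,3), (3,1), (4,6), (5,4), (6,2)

columns 5

(2,3) attacks row 1 at column 3 and diagonals 2, 4.
(3,1) attacks row 1 at column 1 and diagonals 3.
(4,6) attacks row 1 at column 6 and diagonals 3.
(5,4) attacks row 1 at column 4.
(6,2) attacks row 1 at column 2.
Attacked columns: {1, 2, 3, 4, 6}. Safe: {5}.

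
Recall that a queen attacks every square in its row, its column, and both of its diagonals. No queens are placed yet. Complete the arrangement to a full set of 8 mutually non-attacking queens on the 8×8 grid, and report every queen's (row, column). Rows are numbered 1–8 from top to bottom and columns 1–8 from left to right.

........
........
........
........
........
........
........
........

(1,8) (2,3) (3,1) (4,6) (5,2) (6,5) (7,7) (8,4)

Row 1: Safe: 1, 2, 3, 4, 5, 6, 7, 8. Place at column 8.
Row 2: attacked by (1,8)→{7,8}. Safe: 1, 2, 3, 4, 5, 6. Place at column 3.
Row 3: attacked by (1,8)→{6,8}; (2,3)→{2,3,4}. Safe: 1, 5, 7. Place at column 1.
Row 4: attacked by (1,8)→{5,8}; (2,3)→{1,3,5}; (3,1)→{1,2}. Safe: 4, 6, 7. Place at column 6.
Row 5: attacked by (1,8)→{4,8}; (2,3)→{3,6}; (3,1)→{1,3}; (4,6)→{5,6,7}. Safe: 2. Place at column 2.
Row 6: attacked by (1,8)→{3,8}; (2,3)→{3,7}; (3,1)→{1,4}; (4,6)→{4,6,8}; (5,2)→{1,2,3}. Safe: 5. Place at column 5.
Row 7: attacked by (1,8)→{2,8}; (2,3)→{3,8}; (3,1)→{1,5}; (4,6)→{3,6}; (5,2)→{2,4}; (6,5)→{4,5,6}. Safe: 7. Place at column 7.
Row 8: attacked by (1,8)→{1,8}; (2,3)→{3}; (3,1)→{1,6}; (4,6)→{2,6}; (5,2)→{2,5}; (6,5)→{3,5,7}; (7,7)→{6,7,8}. Safe: 4. Place at column 4.
Columns [8, 3, 1, 6, 2, 5, 7, 4], r−c [-7, -1, 2, -2, 3, 1, 0, 4], r+c [9, 5, 4, 10, 7, 11, 14, 12] are all distinct, so no two queens attack.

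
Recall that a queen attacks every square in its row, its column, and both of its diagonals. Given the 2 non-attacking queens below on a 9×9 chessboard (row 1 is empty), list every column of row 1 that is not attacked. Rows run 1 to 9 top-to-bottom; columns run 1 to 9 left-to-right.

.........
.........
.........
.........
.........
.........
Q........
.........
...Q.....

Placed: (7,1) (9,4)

(7,1) attacks row 1 at column 1 and diagonals 7.
(9,4) attacks row 1 at column 4.
Attacked columns: {1, 4, 7}. Safe: {2, 3, 5, 6, 8, 9}.

columns 2, 3, 5, 6, 8, 9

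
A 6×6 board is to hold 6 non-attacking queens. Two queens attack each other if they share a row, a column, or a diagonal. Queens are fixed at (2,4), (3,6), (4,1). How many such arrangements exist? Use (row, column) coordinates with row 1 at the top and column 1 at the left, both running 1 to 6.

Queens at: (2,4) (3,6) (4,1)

1

Branch on row 1: col 2 → 1.
Sum: 1 = 1.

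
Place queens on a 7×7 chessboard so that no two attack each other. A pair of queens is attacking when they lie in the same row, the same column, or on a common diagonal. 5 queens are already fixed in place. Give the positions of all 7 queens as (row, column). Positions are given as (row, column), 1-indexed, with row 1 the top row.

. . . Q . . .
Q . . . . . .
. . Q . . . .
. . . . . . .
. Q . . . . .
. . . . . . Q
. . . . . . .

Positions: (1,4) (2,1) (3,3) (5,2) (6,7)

(1,4) (2,1) (3,3) (4,6) (5,2) (6,7) (7,5)

Row 4: attacked by (1,4)→{1,4,7}; (2,1)→{1,3}; (3,3)→{2,3,4}; (5,2)→{1,2,3}; (6,7)→{5,7}. Safe: 6. Place at column 6.
Row 7: attacked by (1,4)→{4}; (2,1)→{1,6}; (3,3)→{3,7}; (4,6)→{3,6}; (5,2)→{2,4}; (6,7)→{6,7}. Safe: 5. Place at column 5.
Columns [4, 1, 3, 6, 2, 7, 5], r−c [-3, 1, 0, -2, 3, -1, 2], r+c [5, 3, 6, 10, 7, 13, 12] are all distinct, so no two queens attack.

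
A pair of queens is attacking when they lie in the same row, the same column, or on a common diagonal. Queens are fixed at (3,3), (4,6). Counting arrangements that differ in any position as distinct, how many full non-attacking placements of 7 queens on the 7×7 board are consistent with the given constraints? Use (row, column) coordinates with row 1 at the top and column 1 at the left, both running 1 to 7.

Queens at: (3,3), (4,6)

Branch on row 1: col 2 → 0; col 4 → 2; col 7 → 0.
Sum: 0 + 2 + 0 = 2.

2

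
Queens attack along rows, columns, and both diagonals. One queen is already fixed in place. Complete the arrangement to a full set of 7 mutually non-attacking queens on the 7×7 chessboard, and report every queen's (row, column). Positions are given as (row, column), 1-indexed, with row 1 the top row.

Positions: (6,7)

(1,4) (2,6) (3,1) (4,3) (5,5) (6,7) (7,2)

Row 1: attacked by (6,7)→{2,7}. Safe: 1, 3, 4, 5, 6. Place at column 4.
Row 2: attacked by (1,4)→{3,4,5}; (6,7)→{3,7}. Safe: 1, 2, 6. Place at column 6.
Row 3: attacked by (1,4)→{2,4,6}; (2,6)→{5,6,7}; (6,7)→{4,7}. Safe: 1, 3. Place at column 1.
Row 4: attacked by (1,4)→{1,4,7}; (2,6)→{4,6}; (3,1)→{1,2}; (6,7)→{5,7}. Safe: 3. Place at column 3.
Row 5: attacked by (1,4)→{4}; (2,6)→{3,6}; (3,1)→{1,3}; (4,3)→{2,3,4}; (6,7)→{6,7}. Safe: 5. Place at column 5.
Row 7: attacked by (1,4)→{4}; (2,6)→{1,6}; (3,1)→{1,5}; (4,3)→{3,6}; (5,5)→{3,5,7}; (6,7)→{6,7}. Safe: 2. Place at column 2.
Columns [4, 6, 1, 3, 5, 7, 2], r−c [-3, -4, 2, 1, 0, -1, 5], r+c [5, 8, 4, 7, 10, 13, 9] are all distinct, so no two queens attack.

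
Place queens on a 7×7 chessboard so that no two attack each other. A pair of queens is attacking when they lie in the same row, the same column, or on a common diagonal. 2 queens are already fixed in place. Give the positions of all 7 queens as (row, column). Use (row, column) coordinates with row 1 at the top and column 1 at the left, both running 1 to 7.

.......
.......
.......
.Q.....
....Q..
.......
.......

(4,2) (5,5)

Row 1: attacked by (4,2)→{2,5}; (5,5)→{1,5}. Safe: 3, 4, 6, 7. Place at column 7.
Row 2: attacked by (1,7)→{6,7}; (4,2)→{2,4}; (5,5)→{2,5}. Safe: 1, 3. Place at column 3.
Row 3: attacked by (1,7)→{5,7}; (2,3)→{2,3,4}; (4,2)→{1,2,3}; (5,5)→{3,5,7}. Safe: 6. Place at column 6.
Row 6: attacked by (1,7)→{2,7}; (2,3)→{3,7}; (3,6)→{3,6}; (4,2)→{2,4}; (5,5)→{4,5,6}. Safe: 1. Place at column 1.
Row 7: attacked by (1,7)→{1,7}; (2,3)→{3}; (3,6)→{2,6}; (4,2)→{2,5}; (5,5)→{3,5,7}; (6,1)→{1,2}. Safe: 4. Place at column 4.
Columns [7, 3, 6, 2, 5, 1, 4], r−c [-6, -1, -3, 2, 0, 5, 3], r+c [8, 5, 9, 6, 10, 7, 11] are all distinct, so no two queens attack.

(1,7) (2,3) (3,6) (4,2) (5,5) (6,1) (7,4)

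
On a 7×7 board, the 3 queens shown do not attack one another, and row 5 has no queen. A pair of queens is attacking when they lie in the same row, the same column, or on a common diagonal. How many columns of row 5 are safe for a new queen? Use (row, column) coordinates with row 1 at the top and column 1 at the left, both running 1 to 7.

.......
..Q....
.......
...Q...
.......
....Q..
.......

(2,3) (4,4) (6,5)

(2,3) attacks row 5 at column 3 and diagonals 6.
(4,4) attacks row 5 at column 4 and diagonals 3, 5.
(6,5) attacks row 5 at column 5 and diagonals 4, 6.
Attacked columns: {3, 4, 5, 6}. Safe: {1, 2, 7}.

3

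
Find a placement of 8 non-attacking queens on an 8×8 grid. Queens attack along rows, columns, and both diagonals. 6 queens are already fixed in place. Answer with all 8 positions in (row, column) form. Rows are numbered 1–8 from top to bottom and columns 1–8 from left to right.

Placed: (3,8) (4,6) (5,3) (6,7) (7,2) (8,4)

(1,1) (2,5) (3,8) (4,6) (5,3) (6,7) (7,2) (8,4)

Row 1: attacked by (3,8)→{6,8}; (4,6)→{3,6}; (5,3)→{3,7}; (6,7)→{2,7}; (7,2)→{2,8}; (8,4)→{4}. Safe: 1, 5. Place at column 1.
Row 2: attacked by (1,1)→{1,2}; (3,8)→{7,8}; (4,6)→{4,6,8}; (5,3)→{3,6}; (6,7)→{3,7}; (7,2)→{2,7}; (8,4)→{4}. Safe: 5. Place at column 5.
Columns [1, 5, 8, 6, 3, 7, 2, 4], r−c [0, -3, -5, -2, 2, -1, 5, 4], r+c [2, 7, 11, 10, 8, 13, 9, 12] are all distinct, so no two queens attack.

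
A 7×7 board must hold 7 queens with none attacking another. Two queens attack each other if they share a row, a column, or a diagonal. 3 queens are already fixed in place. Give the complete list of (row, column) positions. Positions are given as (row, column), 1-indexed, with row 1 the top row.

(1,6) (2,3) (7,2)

Row 3: attacked by (1,6)→{4,6}; (2,3)→{2,3,4}; (7,2)→{2,6}. Safe: 1, 5, 7. Place at column 1.
Row 4: attacked by (1,6)→{3,6}; (2,3)→{1,3,5}; (3,1)→{1,2}; (7,2)→{2,5}. Safe: 4, 7. Place at column 4.
Row 5: attacked by (1,6)→{2,6}; (2,3)→{3,6}; (3,1)→{1,3}; (4,4)→{3,4,5}; (7,2)→{2,4}. Safe: 7. Place at column 7.
Row 6: attacked by (1,6)→{1,6}; (2,3)→{3,7}; (3,1)→{1,4}; (4,4)→{2,4,6}; (5,7)→{6,7}; (7,2)→{1,2,3}. Safe: 5. Place at column 5.
Columns [6, 3, 1, 4, 7, 5, 2], r−c [-5, -1, 2, 0, -2, 1, 5], r+c [7, 5, 4, 8, 12, 11, 9] are all distinct, so no two queens attack.

(1,6) (2,3) (3,1) (4,4) (5,7) (6,5) (7,2)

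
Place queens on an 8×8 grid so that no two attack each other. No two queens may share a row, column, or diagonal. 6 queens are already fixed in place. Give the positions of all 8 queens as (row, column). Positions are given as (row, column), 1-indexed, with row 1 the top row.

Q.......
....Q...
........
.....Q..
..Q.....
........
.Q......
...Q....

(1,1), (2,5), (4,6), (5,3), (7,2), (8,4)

(1,1) (2,5) (3,8) (4,6) (5,3) (6,7) (7,2) (8,4)

Row 3: attacked by (1,1)→{1,3}; (2,5)→{4,5,6}; (4,6)→{5,6,7}; (5,3)→{1,3,5}; (7,2)→{2,6}; (8,4)→{4}. Safe: 8. Place at column 8.
Row 6: attacked by (1,1)→{1,6}; (2,5)→{1,5}; (3,8)→{5,8}; (4,6)→{4,6,8}; (5,3)→{2,3,4}; (7,2)→{1,2,3}; (8,4)→{2,4,6}. Safe: 7. Place at column 7.
Columns [1, 5, 8, 6, 3, 7, 2, 4], r−c [0, -3, -5, -2, 2, -1, 5, 4], r+c [2, 7, 11, 10, 8, 13, 9, 12] are all distinct, so no two queens attack.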